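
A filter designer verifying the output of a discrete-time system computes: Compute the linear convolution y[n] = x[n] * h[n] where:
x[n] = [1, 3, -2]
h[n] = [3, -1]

y[n] = sum_k x[k]*h[n-k]. Output length = len(x) + len(h) - 1 = 3 + 2 - 1 = 4.
y[0] = 1*3 = 3
y[1] = 3*3 + 1*-1 = 8
y[2] = -2*3 + 3*-1 = -9
y[3] = -2*-1 = 2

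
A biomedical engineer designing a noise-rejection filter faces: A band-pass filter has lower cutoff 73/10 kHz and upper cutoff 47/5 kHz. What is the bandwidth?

Bandwidth = f_high - f_low
= 47/5 kHz - 73/10 kHz = 21/10 kHz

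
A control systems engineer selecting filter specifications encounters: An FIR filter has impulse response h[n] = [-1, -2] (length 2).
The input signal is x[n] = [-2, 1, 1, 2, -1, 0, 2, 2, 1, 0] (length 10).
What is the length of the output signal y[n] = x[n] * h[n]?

For linear convolution, the output length is:
len(y) = len(x) + len(h) - 1 = 10 + 2 - 1 = 11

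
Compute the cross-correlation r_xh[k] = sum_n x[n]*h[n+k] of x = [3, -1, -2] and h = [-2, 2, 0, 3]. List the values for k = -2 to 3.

Both sequences indexed from 0 and zero outside their support.
Lags with overlap: k = -2 to 3.
  r_xh[-2] = x[2]*h[0] = 4
  r_xh[-1] = x[1]*h[0] + x[2]*h[1] = -2
  r_xh[0] = x[0]*h[0] + x[1]*h[1] + x[2]*h[2] = -8
  r_xh[1] = x[0]*h[1] + x[1]*h[2] + x[2]*h[3] = 0
  r_xh[2] = x[0]*h[2] + x[1]*h[3] = -3
  r_xh[3] = x[0]*h[3] = 9
r_xh = [4, -2, -8, 0, -3, 9] (for k = -2, ..., 3)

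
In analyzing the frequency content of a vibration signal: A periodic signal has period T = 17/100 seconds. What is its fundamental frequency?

The fundamental frequency is the reciprocal of the period.
f = 1/T = 1/(17/100) = 100/17 Hz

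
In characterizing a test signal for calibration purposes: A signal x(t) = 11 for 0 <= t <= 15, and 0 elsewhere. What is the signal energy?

Energy = integral of |x(t)|^2 dt over the signal duration
= 11^2 * 15 = 121 * 15 = 1815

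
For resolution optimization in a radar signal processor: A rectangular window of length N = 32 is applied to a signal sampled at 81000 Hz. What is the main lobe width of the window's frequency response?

For a rectangular window of length N,
the main lobe width in frequency is 2*f_s/N.
= 2*81000/32 = 10125/2 Hz
This determines the minimum frequency separation for resolving two sinusoids.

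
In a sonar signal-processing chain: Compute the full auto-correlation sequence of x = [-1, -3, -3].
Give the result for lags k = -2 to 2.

r_xx[k] = sum_m x[m]*x[m+k], indexed from 0, for k = -2 to 2:
  r_xx[-2] = x[2]*x[0] = 3
  r_xx[-1] = x[1]*x[0] + x[2]*x[1] = 12
  r_xx[0] = x[0]*x[0] + x[1]*x[1] + x[2]*x[2] = 19
  r_xx[1] = x[0]*x[1] + x[1]*x[2] = 12
  r_xx[2] = x[0]*x[2] = 3
r_xx = [3, 12, 19, 12, 3]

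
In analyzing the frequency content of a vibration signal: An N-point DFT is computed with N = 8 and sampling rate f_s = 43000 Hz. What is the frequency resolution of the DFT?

DFT frequency resolution = f_s / N
= 43000 / 8 = 5375 Hz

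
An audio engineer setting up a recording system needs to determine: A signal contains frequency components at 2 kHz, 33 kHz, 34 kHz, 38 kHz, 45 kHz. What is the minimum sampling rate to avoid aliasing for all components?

The highest frequency component is f_max = 45 kHz.
Nyquist rate = 2 * f_max = 2 * 45 kHz = 90 kHz.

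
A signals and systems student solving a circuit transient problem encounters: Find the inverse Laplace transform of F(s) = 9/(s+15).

Standard pair: k/(s+a) <-> k*e^(-at)*u(t)
With k=9, a=15: f(t) = 9*e^(-15t)*u(t)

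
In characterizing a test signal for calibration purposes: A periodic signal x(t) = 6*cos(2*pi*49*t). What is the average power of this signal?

Average power of A*cos(wt) is A^2/2.
P = 6^2 / 2 = 36/2 = 18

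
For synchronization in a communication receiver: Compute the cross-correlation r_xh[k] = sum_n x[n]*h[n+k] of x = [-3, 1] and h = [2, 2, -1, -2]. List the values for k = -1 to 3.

Both sequences indexed from 0 and zero outside their support.
Lags with overlap: k = -1 to 3.
  r_xh[-1] = x[1]*h[0] = 2
  r_xh[0] = x[0]*h[0] + x[1]*h[1] = -4
  r_xh[1] = x[0]*h[1] + x[1]*h[2] = -7
  r_xh[2] = x[0]*h[2] + x[1]*h[3] = 1
  r_xh[3] = x[0]*h[3] = 6
r_xh = [2, -4, -7, 1, 6] (for k = -1, ..., 3)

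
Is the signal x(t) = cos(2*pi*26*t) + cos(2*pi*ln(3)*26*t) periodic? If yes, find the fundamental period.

f1 = 26 Hz, f2 = 26*ln(3) Hz
Ratio f2/f1 = ln(3), which is irrational.
Since the frequency ratio is irrational, no common period exists.
The signal is not periodic.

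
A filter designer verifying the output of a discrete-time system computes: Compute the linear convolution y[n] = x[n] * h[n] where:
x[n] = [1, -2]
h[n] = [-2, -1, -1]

y[n] = sum_k x[k]*h[n-k]. Output length = len(x) + len(h) - 1 = 2 + 3 - 1 = 4.
y[0] = 1*-2 = -2
y[1] = -2*-2 + 1*-1 = 3
y[2] = -2*-1 + 1*-1 = 1
y[3] = -2*-1 = 2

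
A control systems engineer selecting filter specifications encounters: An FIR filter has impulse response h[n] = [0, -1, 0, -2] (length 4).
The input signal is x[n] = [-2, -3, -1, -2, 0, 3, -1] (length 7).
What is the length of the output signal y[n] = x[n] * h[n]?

For linear convolution, the output length is:
len(y) = len(x) + len(h) - 1 = 7 + 4 - 1 = 10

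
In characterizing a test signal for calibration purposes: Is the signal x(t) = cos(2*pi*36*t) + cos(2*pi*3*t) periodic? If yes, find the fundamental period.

f1 = 36 Hz, f2 = 3 Hz
Period T1 = 1/36, T2 = 1/3
Ratio T1/T2 = 3/36, which is rational.
The signal is periodic with fundamental period T = 1/GCD(36,3) = 1/3 s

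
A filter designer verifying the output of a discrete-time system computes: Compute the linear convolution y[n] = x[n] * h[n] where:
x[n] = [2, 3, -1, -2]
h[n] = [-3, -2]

y[n] = sum_k x[k]*h[n-k]. Output length = len(x) + len(h) - 1 = 4 + 2 - 1 = 5.
y[0] = 2*-3 = -6
y[1] = 3*-3 + 2*-2 = -13
y[2] = -1*-3 + 3*-2 = -3
y[3] = -2*-3 + -1*-2 = 8
y[4] = -2*-2 = 4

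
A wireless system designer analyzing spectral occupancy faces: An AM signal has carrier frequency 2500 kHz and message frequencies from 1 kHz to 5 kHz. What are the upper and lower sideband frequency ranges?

Upper sideband (USB) = fc + [fm_low, fm_high] = 2500 + [1, 5] = [2501, 2505] kHz
Lower sideband (LSB) = fc - [fm_high, fm_low] = 2500 - [5, 1] = [2495, 2499] kHz
Total occupied spectrum: 2495 kHz to 2505 kHz (plus carrier at 2500 kHz)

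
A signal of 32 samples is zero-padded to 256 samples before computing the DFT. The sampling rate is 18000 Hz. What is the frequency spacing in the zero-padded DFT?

Original DFT: N = 32, resolution = f_s/N = 18000/32 = 1125/2 Hz
Zero-padded DFT: N = 256, resolution = f_s/N = 18000/256 = 1125/16 Hz
Zero-padding interpolates the spectrum (finer frequency grid)
but does NOT improve the true spectral resolution (ability to resolve close frequencies).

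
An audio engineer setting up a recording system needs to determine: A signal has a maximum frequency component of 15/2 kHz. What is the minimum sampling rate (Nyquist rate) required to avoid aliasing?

By the Nyquist-Shannon sampling theorem,
the minimum sampling rate (Nyquist rate) must be at least 2 * f_max.
Nyquist rate = 2 * 15/2 kHz = 15 kHz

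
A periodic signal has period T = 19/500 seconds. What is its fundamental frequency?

The fundamental frequency is the reciprocal of the period.
f = 1/T = 1/(19/500) = 500/19 Hz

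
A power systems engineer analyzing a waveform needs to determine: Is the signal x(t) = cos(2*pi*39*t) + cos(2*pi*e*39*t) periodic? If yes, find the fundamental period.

f1 = 39 Hz, f2 = 39*e Hz
Ratio f2/f1 = e, which is irrational.
Since the frequency ratio is irrational, no common period exists.
The signal is not periodic.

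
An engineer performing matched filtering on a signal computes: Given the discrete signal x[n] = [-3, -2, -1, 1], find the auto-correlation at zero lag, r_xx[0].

The auto-correlation at zero lag r_xx[0] equals the signal energy.
r_xx[0] = sum of x[n]^2 = (-3)^2 + (-2)^2 + (-1)^2 + 1^2
= 9 + 4 + 1 + 1 = 15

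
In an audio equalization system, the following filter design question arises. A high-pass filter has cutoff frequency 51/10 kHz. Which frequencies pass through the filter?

A high-pass filter passes all frequencies above the cutoff frequency 51/10 kHz and attenuates lower frequencies.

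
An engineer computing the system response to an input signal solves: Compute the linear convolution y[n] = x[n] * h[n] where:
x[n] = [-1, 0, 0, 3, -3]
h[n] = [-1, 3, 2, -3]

y[n] = sum_k x[k]*h[n-k]. Output length = len(x) + len(h) - 1 = 5 + 4 - 1 = 8.
y[0] = -1*-1 = 1
y[1] = 0*-1 + -1*3 = -3
y[2] = 0*-1 + 0*3 + -1*2 = -2
y[3] = 3*-1 + 0*3 + 0*2 + -1*-3 = 0
y[4] = -3*-1 + 3*3 + 0*2 + 0*-3 = 12
y[5] = -3*3 + 3*2 + 0*-3 = -3
y[6] = -3*2 + 3*-3 = -15
y[7] = -3*-3 = 9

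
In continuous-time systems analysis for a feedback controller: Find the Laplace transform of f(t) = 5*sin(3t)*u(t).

Standard pair: sin(wt)*u(t) <-> w/(s^2+w^2)
With w = 3: L{5*sin(3t)*u(t)} = 15/(s^2+9)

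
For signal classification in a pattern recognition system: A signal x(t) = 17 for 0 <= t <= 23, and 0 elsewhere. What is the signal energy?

Energy = integral of |x(t)|^2 dt over the signal duration
= 17^2 * 23 = 289 * 23 = 6647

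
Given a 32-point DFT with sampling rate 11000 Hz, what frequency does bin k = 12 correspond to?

The frequency of DFT bin k is: f_k = k * f_s / N
f_12 = 12 * 11000 / 32 = 4125 Hz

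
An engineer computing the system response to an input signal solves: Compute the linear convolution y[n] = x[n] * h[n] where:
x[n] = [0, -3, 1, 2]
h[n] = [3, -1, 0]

y[n] = sum_k x[k]*h[n-k]. Output length = len(x) + len(h) - 1 = 4 + 3 - 1 = 6.
y[0] = 0*3 = 0
y[1] = -3*3 + 0*-1 = -9
y[2] = 1*3 + -3*-1 + 0*0 = 6
y[3] = 2*3 + 1*-1 + -3*0 = 5
y[4] = 2*-1 + 1*0 = -2
y[5] = 2*0 = 0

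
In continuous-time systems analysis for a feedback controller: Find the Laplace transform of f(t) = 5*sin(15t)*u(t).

Standard pair: sin(wt)*u(t) <-> w/(s^2+w^2)
With w = 15: L{5*sin(15t)*u(t)} = 75/(s^2+225)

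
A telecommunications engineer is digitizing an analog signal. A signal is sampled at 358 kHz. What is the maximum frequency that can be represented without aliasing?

The maximum frequency that can be represented without aliasing
is the Nyquist frequency: f_max = f_s / 2 = 358 kHz / 2 = 179 kHz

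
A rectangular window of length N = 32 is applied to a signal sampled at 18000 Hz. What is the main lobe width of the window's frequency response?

For a rectangular window of length N,
the main lobe width in frequency is 2*f_s/N.
= 2*18000/32 = 1125 Hz
This determines the minimum frequency separation for resolving two sinusoids.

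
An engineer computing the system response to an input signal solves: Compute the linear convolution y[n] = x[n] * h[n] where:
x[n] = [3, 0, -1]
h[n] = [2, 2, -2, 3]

y[n] = sum_k x[k]*h[n-k]. Output length = len(x) + len(h) - 1 = 3 + 4 - 1 = 6.
y[0] = 3*2 = 6
y[1] = 0*2 + 3*2 = 6
y[2] = -1*2 + 0*2 + 3*-2 = -8
y[3] = -1*2 + 0*-2 + 3*3 = 7
y[4] = -1*-2 + 0*3 = 2
y[5] = -1*3 = -3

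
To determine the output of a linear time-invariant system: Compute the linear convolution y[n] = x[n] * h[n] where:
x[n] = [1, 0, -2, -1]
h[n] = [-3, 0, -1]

y[n] = sum_k x[k]*h[n-k]. Output length = len(x) + len(h) - 1 = 4 + 3 - 1 = 6.
y[0] = 1*-3 = -3
y[1] = 0*-3 + 1*0 = 0
y[2] = -2*-3 + 0*0 + 1*-1 = 5
y[3] = -1*-3 + -2*0 + 0*-1 = 3
y[4] = -1*0 + -2*-1 = 2
y[5] = -1*-1 = 1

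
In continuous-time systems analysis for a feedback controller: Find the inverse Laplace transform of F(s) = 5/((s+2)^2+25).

Standard pair: w/((s+a)^2+w^2) <-> e^(-at)*sin(wt)*u(t)
With a=2, w=5: f(t) = e^(-2t)*sin(5t)*u(t)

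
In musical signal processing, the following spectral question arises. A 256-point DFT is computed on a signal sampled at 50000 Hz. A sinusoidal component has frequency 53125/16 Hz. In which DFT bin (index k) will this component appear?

DFT frequency resolution = f_s/N = 50000/256 = 3125/16 Hz
Bin index k = f_signal / resolution = 53125/16 / 3125/16 = 17
The signal frequency 53125/16 Hz falls in DFT bin k = 17.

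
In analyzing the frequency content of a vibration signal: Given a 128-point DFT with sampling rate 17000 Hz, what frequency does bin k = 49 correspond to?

The frequency of DFT bin k is: f_k = k * f_s / N
f_49 = 49 * 17000 / 128 = 104125/16 Hz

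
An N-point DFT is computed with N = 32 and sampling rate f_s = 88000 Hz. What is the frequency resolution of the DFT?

DFT frequency resolution = f_s / N
= 88000 / 32 = 2750 Hz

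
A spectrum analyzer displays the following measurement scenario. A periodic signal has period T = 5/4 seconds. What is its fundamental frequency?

The fundamental frequency is the reciprocal of the period.
f = 1/T = 1/(5/4) = 4/5 Hz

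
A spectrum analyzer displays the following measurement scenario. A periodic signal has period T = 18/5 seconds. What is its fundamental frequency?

The fundamental frequency is the reciprocal of the period.
f = 1/T = 1/(18/5) = 5/18 Hz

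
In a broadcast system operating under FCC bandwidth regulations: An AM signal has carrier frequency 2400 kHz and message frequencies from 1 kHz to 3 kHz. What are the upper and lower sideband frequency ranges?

Upper sideband (USB) = fc + [fm_low, fm_high] = 2400 + [1, 3] = [2401, 2403] kHz
Lower sideband (LSB) = fc - [fm_high, fm_low] = 2400 - [3, 1] = [2397, 2399] kHz
Total occupied spectrum: 2397 kHz to 2403 kHz (plus carrier at 2400 kHz)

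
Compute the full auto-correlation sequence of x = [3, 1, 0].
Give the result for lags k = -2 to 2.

r_xx[k] = sum_m x[m]*x[m+k], indexed from 0, for k = -2 to 2:
  r_xx[-2] = x[2]*x[0] = 0
  r_xx[-1] = x[1]*x[0] + x[2]*x[1] = 3
  r_xx[0] = x[0]*x[0] + x[1]*x[1] + x[2]*x[2] = 10
  r_xx[1] = x[0]*x[1] + x[1]*x[2] = 3
  r_xx[2] = x[0]*x[2] = 0
r_xx = [0, 3, 10, 3, 0]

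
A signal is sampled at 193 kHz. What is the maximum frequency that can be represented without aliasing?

The maximum frequency that can be represented without aliasing
is the Nyquist frequency: f_max = f_s / 2 = 193 kHz / 2 = 193/2 kHz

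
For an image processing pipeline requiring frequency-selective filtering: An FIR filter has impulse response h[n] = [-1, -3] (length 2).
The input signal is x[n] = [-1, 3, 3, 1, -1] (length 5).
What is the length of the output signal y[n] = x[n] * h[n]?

For linear convolution, the output length is:
len(y) = len(x) + len(h) - 1 = 5 + 2 - 1 = 6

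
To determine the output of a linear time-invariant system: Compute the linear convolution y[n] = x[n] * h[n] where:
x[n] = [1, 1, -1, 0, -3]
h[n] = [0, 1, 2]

y[n] = sum_k x[k]*h[n-k]. Output length = len(x) + len(h) - 1 = 5 + 3 - 1 = 7.
y[0] = 1*0 = 0
y[1] = 1*0 + 1*1 = 1
y[2] = -1*0 + 1*1 + 1*2 = 3
y[3] = 0*0 + -1*1 + 1*2 = 1
y[4] = -3*0 + 0*1 + -1*2 = -2
y[5] = -3*1 + 0*2 = -3
y[6] = -3*2 = -6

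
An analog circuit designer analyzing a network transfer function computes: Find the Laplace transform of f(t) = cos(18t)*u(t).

Standard pair: cos(wt)*u(t) <-> s/(s^2+w^2)
With w = 18: L{cos(18t)*u(t)} = s/(s^2+324)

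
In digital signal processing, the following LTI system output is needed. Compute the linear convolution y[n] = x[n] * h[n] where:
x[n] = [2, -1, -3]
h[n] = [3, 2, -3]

y[n] = sum_k x[k]*h[n-k]. Output length = len(x) + len(h) - 1 = 3 + 3 - 1 = 5.
y[0] = 2*3 = 6
y[1] = -1*3 + 2*2 = 1
y[2] = -3*3 + -1*2 + 2*-3 = -17
y[3] = -3*2 + -1*-3 = -3
y[4] = -3*-3 = 9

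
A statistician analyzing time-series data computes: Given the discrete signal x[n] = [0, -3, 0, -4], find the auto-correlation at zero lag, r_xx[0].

The auto-correlation at zero lag r_xx[0] equals the signal energy.
r_xx[0] = sum of x[n]^2 = 0^2 + (-3)^2 + 0^2 + (-4)^2
= 0 + 9 + 0 + 16 = 25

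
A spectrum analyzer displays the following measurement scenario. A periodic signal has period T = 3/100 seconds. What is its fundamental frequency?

The fundamental frequency is the reciprocal of the period.
f = 1/T = 1/(3/100) = 100/3 Hz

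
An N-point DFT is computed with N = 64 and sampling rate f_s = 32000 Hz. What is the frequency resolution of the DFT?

DFT frequency resolution = f_s / N
= 32000 / 64 = 500 Hz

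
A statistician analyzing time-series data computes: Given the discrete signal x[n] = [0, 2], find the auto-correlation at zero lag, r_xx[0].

The auto-correlation at zero lag r_xx[0] equals the signal energy.
r_xx[0] = sum of x[n]^2 = 0^2 + 2^2
= 0 + 4 = 4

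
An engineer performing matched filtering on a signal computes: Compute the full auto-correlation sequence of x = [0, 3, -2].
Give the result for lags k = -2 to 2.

r_xx[k] = sum_m x[m]*x[m+k], indexed from 0, for k = -2 to 2:
  r_xx[-2] = x[2]*x[0] = 0
  r_xx[-1] = x[1]*x[0] + x[2]*x[1] = -6
  r_xx[0] = x[0]*x[0] + x[1]*x[1] + x[2]*x[2] = 13
  r_xx[1] = x[0]*x[1] + x[1]*x[2] = -6
  r_xx[2] = x[0]*x[2] = 0
r_xx = [0, -6, 13, -6, 0]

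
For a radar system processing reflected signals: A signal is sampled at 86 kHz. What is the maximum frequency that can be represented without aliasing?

The maximum frequency that can be represented without aliasing
is the Nyquist frequency: f_max = f_s / 2 = 86 kHz / 2 = 43 kHz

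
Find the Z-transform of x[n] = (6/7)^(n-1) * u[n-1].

Time-shifting property: if X(z) = Z{x[n]}, then Z{x[n-d]} = z^(-d) * X(z)
X(z) = z/(z - 6/7) for x[n] = (6/7)^n * u[n]
Z{x[n-1]} = z^(-1) * z/(z - 6/7) = 1/(z - 6/7)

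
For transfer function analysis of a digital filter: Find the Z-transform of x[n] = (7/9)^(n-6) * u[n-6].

Time-shifting property: if X(z) = Z{x[n]}, then Z{x[n-d]} = z^(-d) * X(z)
X(z) = z/(z - 7/9) for x[n] = (7/9)^n * u[n]
Z{x[n-6]} = z^(-6) * z/(z - 7/9) = z^(-5)/(z - 7/9)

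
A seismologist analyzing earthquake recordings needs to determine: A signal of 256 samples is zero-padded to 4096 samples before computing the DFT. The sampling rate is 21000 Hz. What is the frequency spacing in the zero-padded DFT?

Original DFT: N = 256, resolution = f_s/N = 21000/256 = 2625/32 Hz
Zero-padded DFT: N = 4096, resolution = f_s/N = 21000/4096 = 2625/512 Hz
Zero-padding interpolates the spectrum (finer frequency grid)
but does NOT improve the true spectral resolution (ability to resolve close frequencies).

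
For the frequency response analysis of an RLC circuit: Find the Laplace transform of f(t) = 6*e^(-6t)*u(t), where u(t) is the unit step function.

Standard Laplace transform pair:
e^(-at)*u(t) <-> 1/(s+a)
With a = 6: L{6*e^(-6t)*u(t)} = 6/(s+6), ROC: Re(s) > -6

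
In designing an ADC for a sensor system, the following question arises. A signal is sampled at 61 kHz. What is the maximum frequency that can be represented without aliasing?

The maximum frequency that can be represented without aliasing
is the Nyquist frequency: f_max = f_s / 2 = 61 kHz / 2 = 61/2 kHz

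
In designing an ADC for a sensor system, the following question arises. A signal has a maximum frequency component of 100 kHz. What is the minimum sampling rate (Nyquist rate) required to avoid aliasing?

By the Nyquist-Shannon sampling theorem,
the minimum sampling rate (Nyquist rate) must be at least 2 * f_max.
Nyquist rate = 2 * 100 kHz = 200 kHz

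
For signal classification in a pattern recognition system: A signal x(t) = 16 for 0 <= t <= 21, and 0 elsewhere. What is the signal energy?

Energy = integral of |x(t)|^2 dt over the signal duration
= 16^2 * 21 = 256 * 21 = 5376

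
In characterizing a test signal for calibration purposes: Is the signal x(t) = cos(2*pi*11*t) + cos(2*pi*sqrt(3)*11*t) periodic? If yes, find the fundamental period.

f1 = 11 Hz, f2 = 11*sqrt(3) Hz
Ratio f2/f1 = sqrt(3), which is irrational.
Since the frequency ratio is irrational, no common period exists.
The signal is not periodic.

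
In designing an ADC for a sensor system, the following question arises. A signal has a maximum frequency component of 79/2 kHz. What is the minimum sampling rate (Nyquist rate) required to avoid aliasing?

By the Nyquist-Shannon sampling theorem,
the minimum sampling rate (Nyquist rate) must be at least 2 * f_max.
Nyquist rate = 2 * 79/2 kHz = 79 kHz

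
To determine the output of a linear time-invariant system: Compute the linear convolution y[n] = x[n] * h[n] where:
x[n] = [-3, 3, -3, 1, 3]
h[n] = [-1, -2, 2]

y[n] = sum_k x[k]*h[n-k]. Output length = len(x) + len(h) - 1 = 5 + 3 - 1 = 7.
y[0] = -3*-1 = 3
y[1] = 3*-1 + -3*-2 = 3
y[2] = -3*-1 + 3*-2 + -3*2 = -9
y[3] = 1*-1 + -3*-2 + 3*2 = 11
y[4] = 3*-1 + 1*-2 + -3*2 = -11
y[5] = 3*-2 + 1*2 = -4
y[6] = 3*2 = 6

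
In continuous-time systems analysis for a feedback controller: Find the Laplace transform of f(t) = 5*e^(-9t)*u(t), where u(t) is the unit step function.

Standard Laplace transform pair:
e^(-at)*u(t) <-> 1/(s+a)
With a = 9: L{5*e^(-9t)*u(t)} = 5/(s+9), ROC: Re(s) > -9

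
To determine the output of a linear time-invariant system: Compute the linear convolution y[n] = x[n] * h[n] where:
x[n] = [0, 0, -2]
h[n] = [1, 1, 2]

y[n] = sum_k x[k]*h[n-k]. Output length = len(x) + len(h) - 1 = 3 + 3 - 1 = 5.
y[0] = 0*1 = 0
y[1] = 0*1 + 0*1 = 0
y[2] = -2*1 + 0*1 + 0*2 = -2
y[3] = -2*1 + 0*2 = -2
y[4] = -2*2 = -4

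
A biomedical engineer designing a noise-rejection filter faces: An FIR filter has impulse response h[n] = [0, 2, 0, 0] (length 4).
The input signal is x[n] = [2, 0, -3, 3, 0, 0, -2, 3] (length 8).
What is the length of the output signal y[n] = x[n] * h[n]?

For linear convolution, the output length is:
len(y) = len(x) + len(h) - 1 = 8 + 4 - 1 = 11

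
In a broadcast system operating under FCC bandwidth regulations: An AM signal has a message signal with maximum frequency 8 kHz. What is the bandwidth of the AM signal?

In AM (double-sideband), the bandwidth is twice the message frequency.
BW = 2 * f_m = 2 * 8 kHz = 16 kHz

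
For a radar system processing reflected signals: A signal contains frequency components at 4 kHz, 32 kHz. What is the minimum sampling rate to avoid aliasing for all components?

The highest frequency component is f_max = 32 kHz.
Nyquist rate = 2 * f_max = 2 * 32 kHz = 64 kHz.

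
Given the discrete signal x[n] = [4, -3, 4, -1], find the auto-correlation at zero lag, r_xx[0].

The auto-correlation at zero lag r_xx[0] equals the signal energy.
r_xx[0] = sum of x[n]^2 = 4^2 + (-3)^2 + 4^2 + (-1)^2
= 16 + 9 + 16 + 1 = 42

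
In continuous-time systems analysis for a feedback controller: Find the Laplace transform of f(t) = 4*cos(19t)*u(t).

Standard pair: cos(wt)*u(t) <-> s/(s^2+w^2)
With w = 19: L{4*cos(19t)*u(t)} = 4s/(s^2+361)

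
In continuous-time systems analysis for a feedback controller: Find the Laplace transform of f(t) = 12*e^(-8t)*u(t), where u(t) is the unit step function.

Standard Laplace transform pair:
e^(-at)*u(t) <-> 1/(s+a)
With a = 8: L{12*e^(-8t)*u(t)} = 12/(s+8), ROC: Re(s) > -8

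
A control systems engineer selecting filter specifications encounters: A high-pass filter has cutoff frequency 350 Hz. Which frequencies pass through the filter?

A high-pass filter passes all frequencies above the cutoff frequency 350 Hz and attenuates lower frequencies.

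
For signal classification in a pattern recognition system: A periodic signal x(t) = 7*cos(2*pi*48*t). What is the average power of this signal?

Average power of A*cos(wt) is A^2/2.
P = 7^2 / 2 = 49/2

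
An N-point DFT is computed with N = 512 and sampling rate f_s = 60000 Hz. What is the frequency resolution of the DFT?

DFT frequency resolution = f_s / N
= 60000 / 512 = 1875/16 Hz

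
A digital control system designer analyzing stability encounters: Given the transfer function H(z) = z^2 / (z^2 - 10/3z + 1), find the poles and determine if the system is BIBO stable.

Poles are roots of the denominator: z^2 - 10/3z + 1 = 0.
Quadratic formula: z = [-(-10/3) +/- sqrt((-10/3)^2 - 4*(1))] / 2
Discriminant = 100/9 - 4 = 64/9; sqrt = 8/3.
z = (10/3 +/- 8/3) / 2 => z = 3 or z = 1/3.
|p1| = 3, |p2| = 1/3.
For BIBO stability, all poles must lie inside the unit circle (|p| < 1).
System is UNSTABLE since at least one |p| >= 1.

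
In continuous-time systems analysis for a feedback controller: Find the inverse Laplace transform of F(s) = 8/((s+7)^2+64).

Standard pair: w/((s+a)^2+w^2) <-> e^(-at)*sin(wt)*u(t)
With a=7, w=8: f(t) = e^(-7t)*sin(8t)*u(t)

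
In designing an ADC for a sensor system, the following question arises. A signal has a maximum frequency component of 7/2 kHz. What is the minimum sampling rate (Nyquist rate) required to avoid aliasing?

By the Nyquist-Shannon sampling theorem,
the minimum sampling rate (Nyquist rate) must be at least 2 * f_max.
Nyquist rate = 2 * 7/2 kHz = 7 kHz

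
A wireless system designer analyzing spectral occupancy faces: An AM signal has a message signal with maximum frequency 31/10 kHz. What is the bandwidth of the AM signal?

In AM (double-sideband), the bandwidth is twice the message frequency.
BW = 2 * f_m = 2 * 31/10 kHz = 31/5 kHz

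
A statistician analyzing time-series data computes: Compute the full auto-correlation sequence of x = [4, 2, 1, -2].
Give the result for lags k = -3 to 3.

r_xx[k] = sum_m x[m]*x[m+k], indexed from 0, for k = -3 to 3:
  r_xx[-3] = x[3]*x[0] = -8
  r_xx[-2] = x[2]*x[0] + x[3]*x[1] = 0
  r_xx[-1] = x[1]*x[0] + x[2]*x[1] + x[3]*x[2] = 8
  r_xx[0] = x[0]*x[0] + x[1]*x[1] + x[2]*x[2] + x[3]*x[3] = 25
  r_xx[1] = x[0]*x[1] + x[1]*x[2] + x[2]*x[3] = 8
  r_xx[2] = x[0]*x[2] + x[1]*x[3] = 0
  r_xx[3] = x[0]*x[3] = -8
r_xx = [-8, 0, 8, 25, 8, 0, -8]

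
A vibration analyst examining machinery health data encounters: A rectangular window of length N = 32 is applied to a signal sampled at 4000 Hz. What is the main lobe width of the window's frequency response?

For a rectangular window of length N,
the main lobe width in frequency is 2*f_s/N.
= 2*4000/32 = 250 Hz
This determines the minimum frequency separation for resolving two sinusoids.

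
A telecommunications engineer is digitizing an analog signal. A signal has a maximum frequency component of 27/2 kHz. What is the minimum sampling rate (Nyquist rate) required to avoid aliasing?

By the Nyquist-Shannon sampling theorem,
the minimum sampling rate (Nyquist rate) must be at least 2 * f_max.
Nyquist rate = 2 * 27/2 kHz = 27 kHz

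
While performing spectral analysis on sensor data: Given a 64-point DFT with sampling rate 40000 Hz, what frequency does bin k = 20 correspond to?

The frequency of DFT bin k is: f_k = k * f_s / N
f_20 = 20 * 40000 / 64 = 12500 Hz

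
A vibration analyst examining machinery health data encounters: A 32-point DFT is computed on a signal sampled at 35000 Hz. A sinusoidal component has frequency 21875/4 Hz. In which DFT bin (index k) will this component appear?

DFT frequency resolution = f_s/N = 35000/32 = 4375/4 Hz
Bin index k = f_signal / resolution = 21875/4 / 4375/4 = 5
The signal frequency 21875/4 Hz falls in DFT bin k = 5.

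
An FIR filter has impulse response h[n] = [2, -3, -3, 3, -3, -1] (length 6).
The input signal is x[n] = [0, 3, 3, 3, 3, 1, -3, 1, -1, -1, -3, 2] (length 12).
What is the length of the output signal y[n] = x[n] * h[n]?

For linear convolution, the output length is:
len(y) = len(x) + len(h) - 1 = 12 + 6 - 1 = 17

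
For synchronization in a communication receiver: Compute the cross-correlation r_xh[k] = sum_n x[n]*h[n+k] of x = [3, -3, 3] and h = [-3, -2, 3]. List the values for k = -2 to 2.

Both sequences indexed from 0 and zero outside their support.
Lags with overlap: k = -2 to 2.
  r_xh[-2] = x[2]*h[0] = -9
  r_xh[-1] = x[1]*h[0] + x[2]*h[1] = 3
  r_xh[0] = x[0]*h[0] + x[1]*h[1] + x[2]*h[2] = 6
  r_xh[1] = x[0]*h[1] + x[1]*h[2] = -15
  r_xh[2] = x[0]*h[2] = 9
r_xh = [-9, 3, 6, -15, 9] (for k = -2, ..., 2)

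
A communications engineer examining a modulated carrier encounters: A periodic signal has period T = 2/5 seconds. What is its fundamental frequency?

The fundamental frequency is the reciprocal of the period.
f = 1/T = 1/(2/5) = 5/2 Hz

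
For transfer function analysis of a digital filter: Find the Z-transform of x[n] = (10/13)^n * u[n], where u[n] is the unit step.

The Z-transform of a^n * u[n] is z/(z-a) for |z| > |a|.
Here a = 10/13, so X(z) = z/(z - (10/13)) = 13z/(13z - 10)
ROC: |z| > 10/13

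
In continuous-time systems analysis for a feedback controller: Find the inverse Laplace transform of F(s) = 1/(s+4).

Standard pair: k/(s+a) <-> k*e^(-at)*u(t)
With k=1, a=4: f(t) = e^(-4t)*u(t)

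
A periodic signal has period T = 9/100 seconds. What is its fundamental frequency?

The fundamental frequency is the reciprocal of the period.
f = 1/T = 1/(9/100) = 100/9 Hz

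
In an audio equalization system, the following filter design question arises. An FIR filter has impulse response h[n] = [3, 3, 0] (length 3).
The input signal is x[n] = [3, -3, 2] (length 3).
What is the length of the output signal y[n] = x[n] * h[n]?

For linear convolution, the output length is:
len(y) = len(x) + len(h) - 1 = 3 + 3 - 1 = 5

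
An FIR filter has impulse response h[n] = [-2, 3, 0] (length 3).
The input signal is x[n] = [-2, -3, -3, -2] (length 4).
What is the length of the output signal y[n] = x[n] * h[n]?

For linear convolution, the output length is:
len(y) = len(x) + len(h) - 1 = 4 + 3 - 1 = 6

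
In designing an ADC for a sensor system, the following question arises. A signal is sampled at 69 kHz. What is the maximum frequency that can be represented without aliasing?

The maximum frequency that can be represented without aliasing
is the Nyquist frequency: f_max = f_s / 2 = 69 kHz / 2 = 69/2 kHz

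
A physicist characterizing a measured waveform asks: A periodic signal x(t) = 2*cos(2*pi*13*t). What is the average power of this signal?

Average power of A*cos(wt) is A^2/2.
P = 2^2 / 2 = 4/2 = 2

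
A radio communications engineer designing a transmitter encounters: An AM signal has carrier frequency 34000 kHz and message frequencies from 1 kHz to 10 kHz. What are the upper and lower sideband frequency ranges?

Upper sideband (USB) = fc + [fm_low, fm_high] = 34000 + [1, 10] = [34001, 34010] kHz
Lower sideband (LSB) = fc - [fm_high, fm_low] = 34000 - [10, 1] = [33990, 33999] kHz
Total occupied spectrum: 33990 kHz to 34010 kHz (plus carrier at 34000 kHz)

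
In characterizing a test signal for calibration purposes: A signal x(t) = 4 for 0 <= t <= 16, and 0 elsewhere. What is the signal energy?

Energy = integral of |x(t)|^2 dt over the signal duration
= 4^2 * 16 = 16 * 16 = 256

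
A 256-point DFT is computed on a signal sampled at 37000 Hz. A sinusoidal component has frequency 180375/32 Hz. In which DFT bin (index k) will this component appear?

DFT frequency resolution = f_s/N = 37000/256 = 4625/32 Hz
Bin index k = f_signal / resolution = 180375/32 / 4625/32 = 39
The signal frequency 180375/32 Hz falls in DFT bin k = 39.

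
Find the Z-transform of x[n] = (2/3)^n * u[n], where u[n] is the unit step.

The Z-transform of a^n * u[n] is z/(z-a) for |z| > |a|.
Here a = 2/3, so X(z) = z/(z - (2/3)) = 3z/(3z - 2)
ROC: |z| > 2/3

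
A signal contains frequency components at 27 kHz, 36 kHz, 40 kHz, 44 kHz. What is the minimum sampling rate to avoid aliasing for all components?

The highest frequency component is f_max = 44 kHz.
Nyquist rate = 2 * f_max = 2 * 44 kHz = 88 kHz.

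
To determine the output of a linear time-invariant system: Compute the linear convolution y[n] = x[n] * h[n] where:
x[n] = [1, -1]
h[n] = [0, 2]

y[n] = sum_k x[k]*h[n-k]. Output length = len(x) + len(h) - 1 = 2 + 2 - 1 = 3.
y[0] = 1*0 = 0
y[1] = -1*0 + 1*2 = 2
y[2] = -1*2 = -2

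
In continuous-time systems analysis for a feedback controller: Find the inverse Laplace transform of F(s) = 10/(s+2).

Standard pair: k/(s+a) <-> k*e^(-at)*u(t)
With k=10, a=2: f(t) = 10*e^(-2t)*u(t)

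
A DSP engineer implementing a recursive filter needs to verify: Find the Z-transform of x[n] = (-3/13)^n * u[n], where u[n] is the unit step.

The Z-transform of a^n * u[n] is z/(z-a) for |z| > |a|.
Here a = -3/13, so X(z) = z/(z - (-3/13)) = 13z/(13z + 3)
ROC: |z| > 3/13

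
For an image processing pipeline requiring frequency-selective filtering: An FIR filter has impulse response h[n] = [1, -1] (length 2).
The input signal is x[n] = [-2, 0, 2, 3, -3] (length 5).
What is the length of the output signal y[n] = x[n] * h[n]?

For linear convolution, the output length is:
len(y) = len(x) + len(h) - 1 = 5 + 2 - 1 = 6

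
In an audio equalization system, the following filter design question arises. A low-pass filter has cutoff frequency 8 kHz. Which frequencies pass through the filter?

A low-pass filter passes all frequencies below the cutoff frequency 8 kHz and attenuates higher frequencies.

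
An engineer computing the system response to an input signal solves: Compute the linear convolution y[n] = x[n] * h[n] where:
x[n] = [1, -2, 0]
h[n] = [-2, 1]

y[n] = sum_k x[k]*h[n-k]. Output length = len(x) + len(h) - 1 = 3 + 2 - 1 = 4.
y[0] = 1*-2 = -2
y[1] = -2*-2 + 1*1 = 5
y[2] = 0*-2 + -2*1 = -2
y[3] = 0*1 = 0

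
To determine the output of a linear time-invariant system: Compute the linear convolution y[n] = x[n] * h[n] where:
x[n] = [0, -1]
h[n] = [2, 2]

y[n] = sum_k x[k]*h[n-k]. Output length = len(x) + len(h) - 1 = 2 + 2 - 1 = 3.
y[0] = 0*2 = 0
y[1] = -1*2 + 0*2 = -2
y[2] = -1*2 = -2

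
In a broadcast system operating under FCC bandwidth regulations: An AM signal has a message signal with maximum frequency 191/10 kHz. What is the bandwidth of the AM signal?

In AM (double-sideband), the bandwidth is twice the message frequency.
BW = 2 * f_m = 2 * 191/10 kHz = 191/5 kHz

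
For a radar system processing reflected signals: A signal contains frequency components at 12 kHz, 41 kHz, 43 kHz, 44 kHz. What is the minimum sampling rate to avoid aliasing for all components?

The highest frequency component is f_max = 44 kHz.
Nyquist rate = 2 * f_max = 2 * 44 kHz = 88 kHz.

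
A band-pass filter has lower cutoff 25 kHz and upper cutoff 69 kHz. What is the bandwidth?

Bandwidth = f_high - f_low
= 69 kHz - 25 kHz = 44 kHz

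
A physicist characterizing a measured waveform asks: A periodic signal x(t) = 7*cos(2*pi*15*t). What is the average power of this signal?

Average power of A*cos(wt) is A^2/2.
P = 7^2 / 2 = 49/2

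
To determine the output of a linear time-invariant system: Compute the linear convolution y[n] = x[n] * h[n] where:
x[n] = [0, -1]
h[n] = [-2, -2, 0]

y[n] = sum_k x[k]*h[n-k]. Output length = len(x) + len(h) - 1 = 2 + 3 - 1 = 4.
y[0] = 0*-2 = 0
y[1] = -1*-2 + 0*-2 = 2
y[2] = -1*-2 + 0*0 = 2
y[3] = -1*0 = 0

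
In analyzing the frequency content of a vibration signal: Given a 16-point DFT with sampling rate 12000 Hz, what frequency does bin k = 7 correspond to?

The frequency of DFT bin k is: f_k = k * f_s / N
f_7 = 7 * 12000 / 16 = 5250 Hz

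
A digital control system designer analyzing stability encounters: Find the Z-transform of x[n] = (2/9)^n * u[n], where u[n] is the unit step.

The Z-transform of a^n * u[n] is z/(z-a) for |z| > |a|.
Here a = 2/9, so X(z) = z/(z - (2/9)) = 9z/(9z - 2)
ROC: |z| > 2/9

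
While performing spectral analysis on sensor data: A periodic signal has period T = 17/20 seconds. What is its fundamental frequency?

The fundamental frequency is the reciprocal of the period.
f = 1/T = 1/(17/20) = 20/17 Hz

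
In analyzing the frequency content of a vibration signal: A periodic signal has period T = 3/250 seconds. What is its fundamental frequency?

The fundamental frequency is the reciprocal of the period.
f = 1/T = 1/(3/250) = 250/3 Hz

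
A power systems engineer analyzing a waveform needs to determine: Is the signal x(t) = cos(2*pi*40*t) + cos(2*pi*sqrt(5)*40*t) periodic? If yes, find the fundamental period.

f1 = 40 Hz, f2 = 40*sqrt(5) Hz
Ratio f2/f1 = sqrt(5), which is irrational.
Since the frequency ratio is irrational, no common period exists.
The signal is not periodic.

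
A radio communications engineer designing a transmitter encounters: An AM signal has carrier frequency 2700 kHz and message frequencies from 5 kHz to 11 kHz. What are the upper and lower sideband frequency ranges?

Upper sideband (USB) = fc + [fm_low, fm_high] = 2700 + [5, 11] = [2705, 2711] kHz
Lower sideband (LSB) = fc - [fm_high, fm_low] = 2700 - [11, 5] = [2689, 2695] kHz
Total occupied spectrum: 2689 kHz to 2711 kHz (plus carrier at 2700 kHz)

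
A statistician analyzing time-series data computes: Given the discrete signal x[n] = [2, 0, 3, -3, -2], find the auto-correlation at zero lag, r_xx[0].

The auto-correlation at zero lag r_xx[0] equals the signal energy.
r_xx[0] = sum of x[n]^2 = 2^2 + 0^2 + 3^2 + (-3)^2 + (-2)^2
= 4 + 0 + 9 + 9 + 4 = 26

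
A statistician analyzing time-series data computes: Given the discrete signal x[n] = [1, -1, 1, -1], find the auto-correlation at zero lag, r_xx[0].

The auto-correlation at zero lag r_xx[0] equals the signal energy.
r_xx[0] = sum of x[n]^2 = 1^2 + (-1)^2 + 1^2 + (-1)^2
= 1 + 1 + 1 + 1 = 4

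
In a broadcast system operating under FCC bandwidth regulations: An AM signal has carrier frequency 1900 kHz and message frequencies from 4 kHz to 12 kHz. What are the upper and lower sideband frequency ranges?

Upper sideband (USB) = fc + [fm_low, fm_high] = 1900 + [4, 12] = [1904, 1912] kHz
Lower sideband (LSB) = fc - [fm_high, fm_low] = 1900 - [12, 4] = [1888, 1896] kHz
Total occupied spectrum: 1888 kHz to 1912 kHz (plus carrier at 1900 kHz)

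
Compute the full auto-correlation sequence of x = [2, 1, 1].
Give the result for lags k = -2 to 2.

r_xx[k] = sum_m x[m]*x[m+k], indexed from 0, for k = -2 to 2:
  r_xx[-2] = x[2]*x[0] = 2
  r_xx[-1] = x[1]*x[0] + x[2]*x[1] = 3
  r_xx[0] = x[0]*x[0] + x[1]*x[1] + x[2]*x[2] = 6
  r_xx[1] = x[0]*x[1] + x[1]*x[2] = 3
  r_xx[2] = x[0]*x[2] = 2
r_xx = [2, 3, 6, 3, 2]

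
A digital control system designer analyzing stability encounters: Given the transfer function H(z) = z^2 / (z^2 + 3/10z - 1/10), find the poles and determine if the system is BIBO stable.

Poles are roots of the denominator: z^2 + 3/10z - 1/10 = 0.
Quadratic formula: z = [-(3/10) +/- sqrt((3/10)^2 - 4*(-1/10))] / 2
Discriminant = 9/100 + 2/5 = 49/100; sqrt = 7/10.
z = (-3/10 +/- 7/10) / 2 => z = 1/5 or z = -1/2.
|p1| = 1/5, |p2| = 1/2.
For BIBO stability, all poles must lie inside the unit circle (|p| < 1).
System is STABLE since both |p| < 1.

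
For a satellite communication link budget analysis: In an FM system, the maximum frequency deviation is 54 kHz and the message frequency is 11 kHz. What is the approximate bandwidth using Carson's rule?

Carson's rule: BW = 2*(delta_f + f_m)
= 2*(54 + 11) kHz = 130 kHz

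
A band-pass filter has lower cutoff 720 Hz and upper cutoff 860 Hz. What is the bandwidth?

Bandwidth = f_high - f_low
= 860 Hz - 720 Hz = 140 Hz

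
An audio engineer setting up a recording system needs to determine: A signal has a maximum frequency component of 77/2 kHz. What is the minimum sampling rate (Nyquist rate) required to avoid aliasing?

By the Nyquist-Shannon sampling theorem,
the minimum sampling rate (Nyquist rate) must be at least 2 * f_max.
Nyquist rate = 2 * 77/2 kHz = 77 kHz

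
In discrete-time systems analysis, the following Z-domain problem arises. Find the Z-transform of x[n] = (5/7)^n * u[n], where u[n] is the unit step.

The Z-transform of a^n * u[n] is z/(z-a) for |z| > |a|.
Here a = 5/7, so X(z) = z/(z - (5/7)) = 7z/(7z - 5)
ROC: |z| > 5/7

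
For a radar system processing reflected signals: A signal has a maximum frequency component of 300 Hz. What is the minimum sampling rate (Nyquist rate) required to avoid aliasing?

By the Nyquist-Shannon sampling theorem,
the minimum sampling rate (Nyquist rate) must be at least 2 * f_max.
Nyquist rate = 2 * 300 Hz = 600 Hz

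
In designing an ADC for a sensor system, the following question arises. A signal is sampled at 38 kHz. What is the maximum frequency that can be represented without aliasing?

The maximum frequency that can be represented without aliasing
is the Nyquist frequency: f_max = f_s / 2 = 38 kHz / 2 = 19 kHz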